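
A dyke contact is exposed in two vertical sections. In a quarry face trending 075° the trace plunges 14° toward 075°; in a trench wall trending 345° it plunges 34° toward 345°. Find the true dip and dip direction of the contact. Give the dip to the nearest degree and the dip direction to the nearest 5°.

Each apparent-dip line lies in the plane. As unit vectors (x east, y north, z up), v₁ plunges 14°→075° and v₂ plunges 34°→345°.
n = v₁ × v₂ = (0.053, 0.576, 0.804) (taken with n_z > 0).
True dip = arccos(n_z / |n|) = arccos(0.8119) = 35.7°.
Dip direction = azimuth of (n_x, n_y) = atan2(0.053, 0.576) = 5°.

true dip 36°, dip direction 005°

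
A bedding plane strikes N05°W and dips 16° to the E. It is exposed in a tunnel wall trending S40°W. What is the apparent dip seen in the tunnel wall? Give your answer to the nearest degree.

11°

The section lies 45° from the strike.
tan α = tan 16° × sin 45° = 0.2867 × 0.7071 = 0.2028
apparent dip = arctan 0.2028 = 11.46°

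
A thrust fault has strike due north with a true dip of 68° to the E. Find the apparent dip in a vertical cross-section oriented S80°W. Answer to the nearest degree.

68°

The strike is due north and the section trends S80°W; the acute angle between them is β = 80°.
tan α = tan 68° × sin 80° = 2.4751 × 0.9848 = 2.4375
α = arctan(2.4375) = 67.69°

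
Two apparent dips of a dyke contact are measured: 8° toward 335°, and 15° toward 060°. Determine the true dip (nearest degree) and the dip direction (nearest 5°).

true dip 16°, dip direction 035°

Represent each trace as a vector plunging at its apparent dip toward its trend (east-north-up frame): v₁ = (-0.419, 0.897, -0.139), v₂ = (0.837, 0.483, -0.259).
The plane normal is n = v₁ × v₂ ∝ (0.165, 0.225, 0.953).
tan δ = √(n_x²+n_y²)/n_z = 0.279/0.953, so δ = 16.3°.
The horizontal component of n points toward azimuth atan2(n_x, n_y) = 36°, the dip direction.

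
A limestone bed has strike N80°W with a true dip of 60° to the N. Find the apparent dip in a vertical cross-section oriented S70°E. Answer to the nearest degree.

The strike is N80°W and the section trends S70°E; the acute angle between them is β = 10°.
tan(apparent dip) = tan 60° · sin 10° = 0.3008
apparent dip = arctan 0.3008 = 16.74°

17°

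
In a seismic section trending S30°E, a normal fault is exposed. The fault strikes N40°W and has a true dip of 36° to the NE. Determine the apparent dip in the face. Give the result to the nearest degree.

The strike is N40°W and the section trends S30°E; the acute angle between them is β = 10°.
tan α = tan 36° × sin 10° = 0.7265 × 0.1736 = 0.1262
α = arctan(0.1262) = 7.19°

7°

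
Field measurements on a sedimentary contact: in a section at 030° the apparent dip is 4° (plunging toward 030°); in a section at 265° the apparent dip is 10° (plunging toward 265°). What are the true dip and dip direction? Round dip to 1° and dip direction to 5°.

Represent each trace as a vector plunging at its apparent dip toward its trend (east-north-up frame): v₁ = (0.499, 0.864, -0.070), v₂ = (-0.981, -0.086, -0.174).
n = v₁ × v₂ = (-0.156, 0.155, 0.805) (taken with n_z > 0).
True dip = arccos(n_z / |n|) = arccos(0.9646) = 15.3°.
The horizontal component of n points toward azimuth atan2(n_x, n_y) = 315°, the dip direction.

true dip 15°, dip direction 315°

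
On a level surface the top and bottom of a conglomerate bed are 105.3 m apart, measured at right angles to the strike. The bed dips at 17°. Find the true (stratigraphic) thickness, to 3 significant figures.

30.8 m

True thickness t = w · sin(dip) = 105.3 × sin 17°
t = 105.3 × 0.2924 = 30.787 m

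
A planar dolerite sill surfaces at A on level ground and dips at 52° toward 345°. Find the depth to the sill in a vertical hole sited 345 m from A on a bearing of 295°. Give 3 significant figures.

284 m

The hole lies 50° from the dip direction, so the down-dip offset is 345 × cos 50° = 221.76 m.
Depth = down-dip offset × tan(dip) = 221.76 × tan 52° = 221.76 × 1.2799
Depth = 283.84 m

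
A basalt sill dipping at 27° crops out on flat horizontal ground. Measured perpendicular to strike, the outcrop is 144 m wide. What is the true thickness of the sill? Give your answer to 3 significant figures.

True thickness t = w · sin(dip) = 144 × sin 27°
t = 144 × 0.4540 = 65.375 m

65.4 m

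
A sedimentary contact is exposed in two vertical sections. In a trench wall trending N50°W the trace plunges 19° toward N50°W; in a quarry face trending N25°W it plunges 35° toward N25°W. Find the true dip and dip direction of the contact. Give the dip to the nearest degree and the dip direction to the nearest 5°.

true dip 44°, dip direction 020°

Represent each trace as a vector plunging at its apparent dip toward its trend (east-north-up frame): v₁ = (-0.724, 0.608, -0.326), v₂ = (-0.346, 0.742, -0.574).
Cross product v₁ × v₂ gives the pole to the plane: n ∝ (0.107, 0.303, 0.327).
tan δ = √(n_x²+n_y²)/n_z = 0.321/0.327, so δ = 44.4°.
Dip direction = azimuth of (n_x, n_y) = atan2(0.107, 0.303) = 19°.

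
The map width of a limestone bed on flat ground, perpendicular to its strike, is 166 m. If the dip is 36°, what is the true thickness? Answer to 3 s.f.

True thickness t = w · sin(dip) = 166 × sin 36°
t = 166 × 0.5878 = 97.572 m

97.6 m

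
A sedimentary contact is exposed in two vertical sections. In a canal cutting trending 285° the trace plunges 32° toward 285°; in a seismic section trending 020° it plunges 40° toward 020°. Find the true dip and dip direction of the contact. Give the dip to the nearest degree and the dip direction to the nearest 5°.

true dip 48°, dip direction 340°

Represent each trace as a vector plunging at its apparent dip toward its trend (east-north-up frame): v₁ = (-0.819, 0.219, -0.530), v₂ = (0.262, 0.720, -0.643).
n = v₁ × v₂ = (-0.240, 0.665, 0.647) (taken with n_z > 0).
True dip = arccos(n_z / |n|) = arccos(0.6750) = 47.5°.
The horizontal component of n points toward azimuth atan2(n_x, n_y) = 340°, the dip direction.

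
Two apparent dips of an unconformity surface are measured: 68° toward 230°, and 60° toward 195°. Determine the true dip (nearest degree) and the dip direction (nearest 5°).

The two traces are lines in the plane: v₁ = (sin 230°·cos 68°, cos 230°·cos 68°, −sin 68°), v₂ = (sin 195°·cos 60°, cos 195°·cos 60°, −sin 60°).
n = v₁ × v₂ = (-0.239, -0.129, 0.107) (taken with n_z > 0).
tan δ = √(n_x²+n_y²)/n_z = 0.272/0.107, so δ = 68.4°.
Dip direction = atan2(-0.239, -0.129) = 242° (azimuth of n's horizontal projection).

true dip 68°, dip direction 240°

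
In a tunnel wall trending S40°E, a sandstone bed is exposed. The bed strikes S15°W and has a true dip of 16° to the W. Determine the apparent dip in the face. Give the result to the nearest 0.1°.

13.2°

The section lies 55° from the strike.
tan α = tan 16° × sin 55° = 0.2867 × 0.8192 = 0.2349
apparent dip = arctan 0.2349 = 13.22°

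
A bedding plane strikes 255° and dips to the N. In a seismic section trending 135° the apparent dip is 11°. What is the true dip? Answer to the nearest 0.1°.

The section is 60° from the strike.
tan δ = tan α / sin β = tan 11° / sin 60° = 0.1944 / 0.8660 = 0.2245
true dip = arctan 0.2245 = 12.65°

12.7°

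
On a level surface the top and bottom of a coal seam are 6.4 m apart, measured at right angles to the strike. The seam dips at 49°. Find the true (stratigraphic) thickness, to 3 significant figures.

True thickness t = w · sin(dip) = 6.4 × sin 49°
t = 6.4 × 0.7547 = 4.830 m

4.83 m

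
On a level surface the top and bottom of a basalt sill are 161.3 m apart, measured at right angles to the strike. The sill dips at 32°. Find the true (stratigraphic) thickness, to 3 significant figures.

85.5 m

True thickness t = w · sin(dip) = 161.3 × sin 32°
t = 161.3 × 0.5299 = 85.476 m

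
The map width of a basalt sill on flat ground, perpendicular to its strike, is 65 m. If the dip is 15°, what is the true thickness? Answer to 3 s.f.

16.8 m

True thickness t = w · sin(dip) = 65 × sin 15°
t = 65 × 0.2588 = 16.823 m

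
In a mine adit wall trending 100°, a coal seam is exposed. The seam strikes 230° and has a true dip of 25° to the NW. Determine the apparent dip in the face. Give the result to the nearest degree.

20°

The strike is 230° and the section trends 100°; the acute angle between them is β = 50°.
tan α = tan 25° × sin 50° = 0.4663 × 0.7660 = 0.3572
apparent dip = arctan 0.3572 = 19.66°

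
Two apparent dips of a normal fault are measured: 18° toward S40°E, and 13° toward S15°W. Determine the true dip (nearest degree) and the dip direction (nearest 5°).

true dip 18°, dip direction 150°

The two traces are lines in the plane: v₁ = (sin 140°·cos 18°, cos 140°·cos 18°, −sin 18°), v₂ = (sin 195°·cos 13°, cos 195°·cos 13°, −sin 13°).
The plane normal is n = v₁ × v₂ ∝ (0.127, -0.215, 0.759).
Dip δ = arctan(|n_h|/n_z) = arctan(0.250/0.759) = 18.2°.
Dip direction = atan2(0.127, -0.215) = 149° (azimuth of n's horizontal projection).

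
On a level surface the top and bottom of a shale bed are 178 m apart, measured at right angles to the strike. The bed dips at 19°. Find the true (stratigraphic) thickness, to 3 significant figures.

58.0 m

True thickness t = w · sin(dip) = 178 × sin 19°
t = 178 × 0.3256 = 57.951 m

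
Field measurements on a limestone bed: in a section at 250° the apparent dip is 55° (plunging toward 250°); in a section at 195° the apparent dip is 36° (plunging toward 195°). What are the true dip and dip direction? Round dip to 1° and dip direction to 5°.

Each apparent-dip line lies in the plane. As unit vectors (x east, y north, z up), v₁ plunges 55°→250° and v₂ plunges 36°→195°.
Cross product v₁ × v₂ gives the pole to the plane: n ∝ (-0.525, -0.145, 0.380).
True dip = arccos(n_z / |n|) = arccos(0.5724) = 55.1°.
The horizontal component of n points toward azimuth atan2(n_x, n_y) = 255°, the dip direction.

true dip 55°, dip direction 255°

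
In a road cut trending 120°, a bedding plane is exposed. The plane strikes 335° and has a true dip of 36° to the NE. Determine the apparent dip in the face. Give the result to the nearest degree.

23°

The strike is 335° and the section trends 120°; the acute angle between them is β = 35°.
tan α = tan 36° × sin 35° = 0.7265 × 0.5736 = 0.4167
α = arctan(0.4167) = 22.62°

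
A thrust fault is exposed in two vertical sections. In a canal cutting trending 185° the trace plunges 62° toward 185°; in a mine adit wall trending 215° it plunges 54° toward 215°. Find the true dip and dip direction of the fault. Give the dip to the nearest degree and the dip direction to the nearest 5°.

true dip 63°, dip direction 170°

Each apparent-dip line lies in the plane. As unit vectors (x east, y north, z up), v₁ plunges 62°→185° and v₂ plunges 54°→215°.
n = v₁ × v₂ = (0.047, -0.265, 0.138) (taken with n_z > 0).
True dip = arccos(n_z / |n|) = arccos(0.4568) = 62.8°.
Dip direction = azimuth of (n_x, n_y) = atan2(0.047, -0.265) = 170°.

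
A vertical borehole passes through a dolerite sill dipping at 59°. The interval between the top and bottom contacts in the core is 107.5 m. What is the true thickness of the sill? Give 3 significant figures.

55.4 m

True thickness t = h · cos(dip) = 107.5 × cos 59°
t = 107.5 × 0.5150 = 55.367 m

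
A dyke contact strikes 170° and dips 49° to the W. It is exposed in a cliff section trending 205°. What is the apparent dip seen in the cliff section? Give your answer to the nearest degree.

33°

Angle between strike (170°) and section (205°): β = 35°.
tan α = tan 49° × sin 35° = 1.1504 × 0.5736 = 0.6598
apparent dip = arctan 0.6598 = 33.42°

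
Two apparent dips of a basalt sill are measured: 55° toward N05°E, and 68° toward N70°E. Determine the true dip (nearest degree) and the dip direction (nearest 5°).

Each apparent-dip line lies in the plane. As unit vectors (x east, y north, z up), v₁ plunges 55°→N05°E and v₂ plunges 68°→N70°E.
n = v₁ × v₂ = (0.425, 0.242, 0.195) (taken with n_z > 0).
tan δ = √(n_x²+n_y²)/n_z = 0.489/0.195, so δ = 68.3°.
The horizontal component of n points toward azimuth atan2(n_x, n_y) = 60°, the dip direction.

true dip 68°, dip direction 060°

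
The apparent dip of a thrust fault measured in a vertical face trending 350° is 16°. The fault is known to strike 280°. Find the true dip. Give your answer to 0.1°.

β = acute angle between strike 280° and section 350° = 70°.
tan δ = tan α / sin β = tan 16° / sin 70° = 0.2867 / 0.9397 = 0.3051
true dip = arctan 0.3051 = 16.97°

17.0°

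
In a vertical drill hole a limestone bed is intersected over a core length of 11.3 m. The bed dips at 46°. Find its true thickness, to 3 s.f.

True thickness t = h · cos(dip) = 11.3 × cos 46°
t = 11.3 × 0.6947 = 7.850 m

7.85 m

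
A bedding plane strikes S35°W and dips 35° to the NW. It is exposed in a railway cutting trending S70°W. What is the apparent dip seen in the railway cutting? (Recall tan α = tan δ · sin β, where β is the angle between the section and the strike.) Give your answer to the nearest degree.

22°

The section lies 35° from the strike.
tan(apparent dip) = tan 35° · sin 35° = 0.4016
α = arctan(0.4016) = 21.88°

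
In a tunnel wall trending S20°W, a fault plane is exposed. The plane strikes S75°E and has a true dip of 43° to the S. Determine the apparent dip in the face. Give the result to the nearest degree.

43°

The strike is S75°E and the section trends S20°W; the acute angle between them is β = 85°.
tan α = tan 43° × sin 85° = 0.9325 × 0.9962 = 0.9290
α = arctan(0.9290) = 42.89°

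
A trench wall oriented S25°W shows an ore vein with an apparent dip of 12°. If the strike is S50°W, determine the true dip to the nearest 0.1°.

26.7°

The section is 25° from the strike.
tan δ = tan α / sin β = tan 12° / sin 25° = 0.2126 / 0.4226 = 0.5030
δ = arctan(0.5030) = 26.70°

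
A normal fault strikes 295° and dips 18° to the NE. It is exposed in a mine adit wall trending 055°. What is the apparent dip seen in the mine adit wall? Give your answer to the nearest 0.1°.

Angle between strike (295°) and section (055°): β = 60°.
tan α = tan 18° × sin 60° = 0.3249 × 0.8660 = 0.2814
apparent dip = arctan 0.2814 = 15.72°

15.7°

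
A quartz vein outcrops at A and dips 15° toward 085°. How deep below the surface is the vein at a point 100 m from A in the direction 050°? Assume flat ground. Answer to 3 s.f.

The hole lies 35° from the dip direction, so the down-dip offset is 100 × cos 35° = 81.92 m.
Depth = down-dip offset × tan(dip) = 81.92 × tan 15° = 81.92 × 0.2679
Depth = 21.95 m

21.9 m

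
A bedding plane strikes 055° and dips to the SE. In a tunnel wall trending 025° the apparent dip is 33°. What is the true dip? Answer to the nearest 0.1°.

The section is 30° from the strike.
tan δ = tan α / sin β = tan 33° / sin 30° = 0.6494 / 0.5000 = 1.2988
δ = arctan(1.2988) = 52.41°

52.4°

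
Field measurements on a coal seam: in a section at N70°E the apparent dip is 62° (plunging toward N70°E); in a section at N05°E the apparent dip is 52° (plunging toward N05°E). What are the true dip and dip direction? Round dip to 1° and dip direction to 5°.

true dip 63°, dip direction 055°

The two traces are lines in the plane: v₁ = (sin 70°·cos 62°, cos 70°·cos 62°, −sin 62°), v₂ = (sin 5°·cos 52°, cos 5°·cos 52°, −sin 52°).
Cross product v₁ × v₂ gives the pole to the plane: n ∝ (0.415, 0.300, 0.262).
tan δ = √(n_x²+n_y²)/n_z = 0.512/0.262, so δ = 62.9°.
Dip direction = atan2(0.415, 0.300) = 54° (azimuth of n's horizontal projection).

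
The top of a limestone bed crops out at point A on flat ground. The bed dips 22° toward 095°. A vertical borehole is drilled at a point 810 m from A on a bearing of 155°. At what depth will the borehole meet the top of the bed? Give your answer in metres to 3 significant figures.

164 m

The hole lies 60° from the dip direction, so the down-dip offset is 810 × cos 60° = 405.00 m.
Depth = down-dip offset × tan(dip) = 405.00 × tan 22° = 405.00 × 0.4040
Depth = 163.63 m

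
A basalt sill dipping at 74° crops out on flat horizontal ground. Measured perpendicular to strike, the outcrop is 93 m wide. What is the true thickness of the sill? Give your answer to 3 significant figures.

True thickness t = w · sin(dip) = 93 × sin 74°
t = 93 × 0.9613 = 89.397 m

89.4 m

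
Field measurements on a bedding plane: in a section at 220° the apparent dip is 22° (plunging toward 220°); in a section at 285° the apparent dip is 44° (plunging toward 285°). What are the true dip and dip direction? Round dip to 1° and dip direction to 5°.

Represent each trace as a vector plunging at its apparent dip toward its trend (east-north-up frame): v₁ = (-0.596, -0.710, -0.375), v₂ = (-0.695, 0.186, -0.695).
Cross product v₁ × v₂ gives the pole to the plane: n ∝ (-0.563, 0.154, 0.604).
tan δ = √(n_x²+n_y²)/n_z = 0.584/0.604, so δ = 44.0°.
Dip direction = atan2(-0.563, 0.154) = 285° (azimuth of n's horizontal projection).

true dip 44°, dip direction 285°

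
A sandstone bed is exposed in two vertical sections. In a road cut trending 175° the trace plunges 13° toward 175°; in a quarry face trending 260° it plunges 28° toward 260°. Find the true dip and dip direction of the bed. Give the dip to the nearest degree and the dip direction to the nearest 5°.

true dip 29°, dip direction 240°

The two traces are lines in the plane: v₁ = (sin 175°·cos 13°, cos 175°·cos 13°, −sin 13°), v₂ = (sin 260°·cos 28°, cos 260°·cos 28°, −sin 28°).
n = v₁ × v₂ = (-0.421, -0.235, 0.857) (taken with n_z > 0).
tan δ = √(n_x²+n_y²)/n_z = 0.483/0.857, so δ = 29.4°.
Dip direction = azimuth of (n_x, n_y) = atan2(-0.421, -0.235) = 241°.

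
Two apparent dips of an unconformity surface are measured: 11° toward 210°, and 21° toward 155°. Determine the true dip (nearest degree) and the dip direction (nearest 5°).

Represent each trace as a vector plunging at its apparent dip toward its trend (east-north-up frame): v₁ = (-0.491, -0.850, -0.191), v₂ = (0.395, -0.846, -0.358).
n = v₁ × v₂ = (0.143, -0.251, 0.751) (taken with n_z > 0).
True dip = arccos(n_z / |n|) = arccos(0.9332) = 21.1°.
The horizontal component of n points toward azimuth atan2(n_x, n_y) = 150°, the dip direction.

true dip 21°, dip direction 150°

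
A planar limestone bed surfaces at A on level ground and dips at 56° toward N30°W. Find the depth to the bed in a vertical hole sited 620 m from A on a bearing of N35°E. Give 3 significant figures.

The hole lies 65° from the dip direction, so the down-dip offset is 620 × cos 65° = 262.02 m.
Depth = down-dip offset × tan(dip) = 262.02 × tan 56° = 262.02 × 1.4826
Depth = 388.47 m

388 m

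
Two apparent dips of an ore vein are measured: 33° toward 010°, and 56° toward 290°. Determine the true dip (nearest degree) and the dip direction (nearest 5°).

true dip 57°, dip direction 305°

The two traces are lines in the plane: v₁ = (sin 10°·cos 33°, cos 10°·cos 33°, −sin 33°), v₂ = (sin 290°·cos 56°, cos 290°·cos 56°, −sin 56°).
Cross product v₁ × v₂ gives the pole to the plane: n ∝ (-0.581, 0.407, 0.462).
Dip δ = arctan(|n_h|/n_z) = arctan(0.709/0.462) = 56.9°.
Dip direction = azimuth of (n_x, n_y) = atan2(-0.581, 0.407) = 305°.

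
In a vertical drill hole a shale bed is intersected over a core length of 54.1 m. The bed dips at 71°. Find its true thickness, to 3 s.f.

True thickness t = h · cos(dip) = 54.1 × cos 71°
t = 54.1 × 0.3256 = 17.613 m

17.6 m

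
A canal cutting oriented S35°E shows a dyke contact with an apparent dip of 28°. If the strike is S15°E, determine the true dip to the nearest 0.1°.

The section is 20° from the strike.
tan(true dip) = tan 28° / sin 20° = 1.5546
true dip = arctan 1.5546 = 57.25°

57.2°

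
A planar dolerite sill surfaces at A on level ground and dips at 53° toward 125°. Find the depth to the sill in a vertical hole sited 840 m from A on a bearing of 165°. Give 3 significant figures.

The hole lies 40° from the dip direction, so the down-dip offset is 840 × cos 40° = 643.48 m.
Depth = down-dip offset × tan(dip) = 643.48 × tan 53° = 643.48 × 1.3270
Depth = 853.92 m

854 m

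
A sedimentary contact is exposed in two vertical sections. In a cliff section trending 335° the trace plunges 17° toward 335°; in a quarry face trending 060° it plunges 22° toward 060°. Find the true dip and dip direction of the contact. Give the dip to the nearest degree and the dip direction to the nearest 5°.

true dip 26°, dip direction 025°

The two traces are lines in the plane: v₁ = (sin 335°·cos 17°, cos 335°·cos 17°, −sin 17°), v₂ = (sin 60°·cos 22°, cos 60°·cos 22°, −sin 22°).
The plane normal is n = v₁ × v₂ ∝ (0.189, 0.386, 0.883).
tan δ = √(n_x²+n_y²)/n_z = 0.430/0.883, so δ = 26.0°.
Dip direction = azimuth of (n_x, n_y) = atan2(0.189, 0.386) = 26°.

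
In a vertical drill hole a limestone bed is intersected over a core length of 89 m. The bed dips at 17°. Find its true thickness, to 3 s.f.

True thickness t = h · cos(dip) = 89 × cos 17°
t = 89 × 0.9563 = 85.111 m

85.1 m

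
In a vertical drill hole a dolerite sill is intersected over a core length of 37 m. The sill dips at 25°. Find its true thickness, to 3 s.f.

True thickness t = h · cos(dip) = 37 × cos 25°
t = 37 × 0.9063 = 33.533 m

33.5 m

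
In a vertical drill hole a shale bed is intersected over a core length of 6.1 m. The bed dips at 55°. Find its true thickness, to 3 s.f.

3.50 m

True thickness t = h · cos(dip) = 6.1 × cos 55°
t = 6.1 × 0.5736 = 3.499 m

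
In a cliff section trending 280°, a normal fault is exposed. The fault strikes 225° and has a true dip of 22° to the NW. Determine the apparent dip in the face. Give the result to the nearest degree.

18°

Angle between strike (225°) and section (280°): β = 55°.
tan α = tan 22° × sin 55° = 0.4040 × 0.8192 = 0.3310
α = arctan(0.3310) = 18.31°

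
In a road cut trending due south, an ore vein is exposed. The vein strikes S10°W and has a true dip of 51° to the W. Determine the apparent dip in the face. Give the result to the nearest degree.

Angle between strike (S10°W) and section (due south): β = 10°.
tan(apparent dip) = tan 51° · sin 10° = 0.2144
α = arctan(0.2144) = 12.10°

12°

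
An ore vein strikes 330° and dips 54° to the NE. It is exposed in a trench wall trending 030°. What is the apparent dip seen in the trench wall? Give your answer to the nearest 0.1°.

50.0°

Angle between strike (330°) and section (030°): β = 60°.
tan α = tan 54° × sin 60° = 1.3764 × 0.8660 = 1.1920
apparent dip = arctan 1.1920 = 50.01°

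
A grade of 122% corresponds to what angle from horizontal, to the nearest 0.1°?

50.7°

tan θ = 122/100 = 1.2200
θ = arctan(1.2200) = 50.66°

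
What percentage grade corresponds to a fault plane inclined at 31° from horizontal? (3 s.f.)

60.1%

grade % = 100 × tan 31° = 100 × 0.6009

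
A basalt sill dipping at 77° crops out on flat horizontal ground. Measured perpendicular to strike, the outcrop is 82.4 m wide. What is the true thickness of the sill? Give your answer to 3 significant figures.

80.3 m

True thickness t = w · sin(dip) = 82.4 × sin 77°
t = 82.4 × 0.9744 = 80.288 m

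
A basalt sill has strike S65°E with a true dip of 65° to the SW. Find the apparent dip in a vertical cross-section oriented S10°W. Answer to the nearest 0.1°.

64.2°

Angle between strike (S65°E) and section (S10°W): β = 75°.
tan α = tan 65° × sin 75° = 2.1445 × 0.9659 = 2.0714
apparent dip = arctan 2.0714 = 64.23°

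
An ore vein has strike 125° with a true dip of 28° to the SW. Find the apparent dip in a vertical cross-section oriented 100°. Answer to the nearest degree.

The strike is 125° and the section trends 100°; the acute angle between them is β = 25°.
tan(apparent dip) = tan 28° · sin 25° = 0.2247
apparent dip = arctan 0.2247 = 12.66°

13°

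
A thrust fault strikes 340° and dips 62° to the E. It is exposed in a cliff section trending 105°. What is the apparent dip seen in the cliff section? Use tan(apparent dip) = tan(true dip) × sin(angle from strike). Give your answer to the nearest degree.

Angle between strike (340°) and section (105°): β = 55°.
tan(apparent dip) = tan 62° · sin 55° = 1.5406
apparent dip = arctan 1.5406 = 57.01°

57°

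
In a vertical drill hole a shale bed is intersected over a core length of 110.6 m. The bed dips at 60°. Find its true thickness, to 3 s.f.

True thickness t = h · cos(dip) = 110.6 × cos 60°
t = 110.6 × 0.5000 = 55.300 m

55.3 m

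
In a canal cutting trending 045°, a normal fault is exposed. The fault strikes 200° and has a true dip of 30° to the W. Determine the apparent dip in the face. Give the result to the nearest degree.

Angle between strike (200°) and section (045°): β = 25°.
tan(apparent dip) = tan 30° · sin 25° = 0.2440
α = arctan(0.2440) = 13.71°

14°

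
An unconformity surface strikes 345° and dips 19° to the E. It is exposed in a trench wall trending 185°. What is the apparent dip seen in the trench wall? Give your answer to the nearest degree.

7°

Angle between strike (345°) and section (185°): β = 20°.
tan(apparent dip) = tan 19° · sin 20° = 0.1178
apparent dip = arctan 0.1178 = 6.72°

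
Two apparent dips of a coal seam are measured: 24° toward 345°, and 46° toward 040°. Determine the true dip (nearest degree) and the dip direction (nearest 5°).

true dip 46°, dip direction 050°

Represent each trace as a vector plunging at its apparent dip toward its trend (east-north-up frame): v₁ = (-0.236, 0.882, -0.407), v₂ = (0.447, 0.532, -0.719).
The plane normal is n = v₁ × v₂ ∝ (0.418, 0.352, 0.520).
tan δ = √(n_x²+n_y²)/n_z = 0.547/0.520, so δ = 46.4°.
Dip direction = atan2(0.418, 0.352) = 50° (azimuth of n's horizontal projection).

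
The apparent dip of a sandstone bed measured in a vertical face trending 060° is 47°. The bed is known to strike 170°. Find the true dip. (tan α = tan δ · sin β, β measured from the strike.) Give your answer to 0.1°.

β = acute angle between strike 170° and section 060° = 70°.
tan δ = tan α / sin β = tan 47° / sin 70° = 1.0724 / 0.9397 = 1.1412
δ = arctan(1.1412) = 48.77°

48.8°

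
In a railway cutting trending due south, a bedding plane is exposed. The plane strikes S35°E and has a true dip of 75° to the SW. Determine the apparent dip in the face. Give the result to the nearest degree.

Angle between strike (S35°E) and section (due south): β = 35°.
tan α = tan 75° × sin 35° = 3.7321 × 0.5736 = 2.1406
α = arctan(2.1406) = 64.96°

65°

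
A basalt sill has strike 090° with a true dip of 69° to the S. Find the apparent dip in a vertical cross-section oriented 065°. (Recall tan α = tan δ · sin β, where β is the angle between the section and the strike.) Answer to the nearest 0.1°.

The strike is 090° and the section trends 065°; the acute angle between them is β = 25°.
tan(apparent dip) = tan 69° · sin 25° = 1.1010
apparent dip = arctan 1.1010 = 47.75°

47.8°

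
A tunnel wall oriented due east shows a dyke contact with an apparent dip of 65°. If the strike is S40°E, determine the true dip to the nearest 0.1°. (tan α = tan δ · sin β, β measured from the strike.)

The section is 50° from the strike.
tan(true dip) = tan 65° / sin 50° = 2.7995
true dip = arctan 2.7995 = 70.34°

70.3°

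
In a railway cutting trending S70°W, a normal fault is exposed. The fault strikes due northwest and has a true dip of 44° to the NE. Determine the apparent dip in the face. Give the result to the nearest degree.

41°

The section lies 65° from the strike.
tan(apparent dip) = tan 44° · sin 65° = 0.8752
apparent dip = arctan 0.8752 = 41.19°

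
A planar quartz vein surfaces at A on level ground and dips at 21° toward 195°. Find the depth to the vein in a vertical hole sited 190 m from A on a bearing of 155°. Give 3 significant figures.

55.9 m

The hole lies 40° from the dip direction, so the down-dip offset is 190 × cos 40° = 145.55 m.
Depth = down-dip offset × tan(dip) = 145.55 × tan 21° = 145.55 × 0.3839
Depth = 55.87 m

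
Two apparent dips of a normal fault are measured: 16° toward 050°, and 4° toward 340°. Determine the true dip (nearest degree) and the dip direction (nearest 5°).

true dip 16°, dip direction 055°

Each apparent-dip line lies in the plane. As unit vectors (x east, y north, z up), v₁ plunges 16°→050° and v₂ plunges 4°→340°.
The plane normal is n = v₁ × v₂ ∝ (0.215, 0.145, 0.901).
True dip = arccos(n_z / |n|) = arccos(0.9609) = 16.1°.
Dip direction = atan2(0.215, 0.145) = 56° (azimuth of n's horizontal projection).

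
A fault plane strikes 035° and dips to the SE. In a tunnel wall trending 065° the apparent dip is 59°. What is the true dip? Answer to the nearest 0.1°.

73.3°

β = acute angle between strike 035° and section 065° = 30°.
tan(true dip) = tan 59° / sin 30° = 3.3286
true dip = arctan 3.3286 = 73.28°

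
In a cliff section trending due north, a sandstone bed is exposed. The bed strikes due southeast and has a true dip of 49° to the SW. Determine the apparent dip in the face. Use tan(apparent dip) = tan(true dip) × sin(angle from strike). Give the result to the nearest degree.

The section lies 45° from the strike.
tan(apparent dip) = tan 49° · sin 45° = 0.8134
α = arctan(0.8134) = 39.13°

39°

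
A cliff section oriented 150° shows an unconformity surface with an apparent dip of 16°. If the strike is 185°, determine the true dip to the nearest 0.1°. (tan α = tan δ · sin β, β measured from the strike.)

The section is 35° from the strike.
tan(true dip) = tan 16° / sin 35° = 0.4999
δ = arctan(0.4999) = 26.56°

26.6°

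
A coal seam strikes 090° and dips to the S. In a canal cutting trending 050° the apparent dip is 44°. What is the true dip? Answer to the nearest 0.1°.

β = acute angle between strike 090° and section 050° = 40°.
tan δ = tan α / sin β = tan 44° / sin 40° = 0.9657 / 0.6428 = 1.5023
δ = arctan(1.5023) = 56.35°

56.4°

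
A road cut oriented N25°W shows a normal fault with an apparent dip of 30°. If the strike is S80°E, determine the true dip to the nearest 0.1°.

35.2°

The section is 55° from the strike.
tan δ = tan α / sin β = tan 30° / sin 55° = 0.5774 / 0.8192 = 0.7048
δ = arctan(0.7048) = 35.18°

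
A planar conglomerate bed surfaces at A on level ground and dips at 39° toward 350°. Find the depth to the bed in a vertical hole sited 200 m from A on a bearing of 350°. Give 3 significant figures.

The hole is directly down-dip from the outcrop, so the down-dip offset is 200 m.
Depth = down-dip offset × tan(dip) = 200.00 × tan 39° = 200.00 × 0.8098
Depth = 161.96 m

162 m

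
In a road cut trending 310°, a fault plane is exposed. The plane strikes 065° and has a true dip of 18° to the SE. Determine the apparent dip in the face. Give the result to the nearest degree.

16°

The strike is 065° and the section trends 310°; the acute angle between them is β = 65°.
tan(apparent dip) = tan 18° · sin 65° = 0.2945
α = arctan(0.2945) = 16.41°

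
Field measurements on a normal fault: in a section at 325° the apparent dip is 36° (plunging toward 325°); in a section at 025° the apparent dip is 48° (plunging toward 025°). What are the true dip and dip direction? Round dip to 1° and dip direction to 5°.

true dip 48°, dip direction 015°

Each apparent-dip line lies in the plane. As unit vectors (x east, y north, z up), v₁ plunges 36°→325° and v₂ plunges 48°→025°.
The plane normal is n = v₁ × v₂ ∝ (0.136, 0.511, 0.469).
True dip = arccos(n_z / |n|) = arccos(0.6633) = 48.4°.
The horizontal component of n points toward azimuth atan2(n_x, n_y) = 15°, the dip direction.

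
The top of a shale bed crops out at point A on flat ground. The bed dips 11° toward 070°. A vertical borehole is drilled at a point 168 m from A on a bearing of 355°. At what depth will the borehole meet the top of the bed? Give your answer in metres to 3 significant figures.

The hole lies 75° from the dip direction, so the down-dip offset is 168 × cos 75° = 43.48 m.
Depth = down-dip offset × tan(dip) = 43.48 × tan 11° = 43.48 × 0.1944
Depth = 8.45 m

8.45 m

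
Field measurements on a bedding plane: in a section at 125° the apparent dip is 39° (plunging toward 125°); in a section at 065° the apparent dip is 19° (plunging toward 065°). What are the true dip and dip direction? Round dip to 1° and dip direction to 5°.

true dip 39°, dip direction 130°

Represent each trace as a vector plunging at its apparent dip toward its trend (east-north-up frame): v₁ = (0.637, -0.446, -0.629), v₂ = (0.857, 0.400, -0.326).
The plane normal is n = v₁ × v₂ ∝ (0.397, -0.332, 0.636).
True dip = arccos(n_z / |n|) = arccos(0.7760) = 39.1°.
Dip direction = atan2(0.397, -0.332) = 130° (azimuth of n's horizontal projection).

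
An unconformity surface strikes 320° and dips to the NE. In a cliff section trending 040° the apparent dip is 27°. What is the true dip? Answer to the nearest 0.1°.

β = acute angle between strike 320° and section 040° = 80°.
tan(true dip) = tan 27° / sin 80° = 0.5174
δ = arctan(0.5174) = 27.36°

27.4°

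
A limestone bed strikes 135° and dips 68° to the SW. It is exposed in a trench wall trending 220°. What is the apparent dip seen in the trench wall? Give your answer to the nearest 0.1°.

Angle between strike (135°) and section (220°): β = 85°.
tan(apparent dip) = tan 68° · sin 85° = 2.4657
apparent dip = arctan 2.4657 = 67.92°

67.9°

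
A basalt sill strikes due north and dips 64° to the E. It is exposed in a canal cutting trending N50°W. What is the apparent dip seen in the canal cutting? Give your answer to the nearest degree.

Angle between strike (due north) and section (N50°W): β = 50°.
tan α = tan 64° × sin 50° = 2.0503 × 0.7660 = 1.5706
apparent dip = arctan 1.5706 = 57.52°

58°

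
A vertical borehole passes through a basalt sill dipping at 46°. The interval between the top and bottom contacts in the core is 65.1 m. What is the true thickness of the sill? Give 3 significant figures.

True thickness t = h · cos(dip) = 65.1 × cos 46°
t = 65.1 × 0.6947 = 45.222 m

45.2 m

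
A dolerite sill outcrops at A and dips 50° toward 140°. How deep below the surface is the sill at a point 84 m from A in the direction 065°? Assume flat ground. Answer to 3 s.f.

25.9 m

The hole lies 75° from the dip direction, so the down-dip offset is 84 × cos 75° = 21.74 m.
Depth = down-dip offset × tan(dip) = 21.74 × tan 50° = 21.74 × 1.1918
Depth = 25.91 m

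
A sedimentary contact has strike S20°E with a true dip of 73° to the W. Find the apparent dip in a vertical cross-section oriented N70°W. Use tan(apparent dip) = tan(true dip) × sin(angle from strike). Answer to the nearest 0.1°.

Angle between strike (S20°E) and section (N70°W): β = 50°.
tan α = tan 73° × sin 50° = 3.2709 × 0.7660 = 2.5056
α = arctan(2.5056) = 68.24°

68.2°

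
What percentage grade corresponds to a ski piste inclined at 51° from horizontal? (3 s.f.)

123%

grade % = 100 × tan 51° = 100 × 1.2349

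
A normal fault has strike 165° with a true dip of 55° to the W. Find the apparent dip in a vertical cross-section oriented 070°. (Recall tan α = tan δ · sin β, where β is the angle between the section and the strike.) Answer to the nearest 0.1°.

The strike is 165° and the section trends 070°; the acute angle between them is β = 85°.
tan α = tan 55° × sin 85° = 1.4281 × 0.9962 = 1.4227
α = arctan(1.4227) = 54.90°

54.9°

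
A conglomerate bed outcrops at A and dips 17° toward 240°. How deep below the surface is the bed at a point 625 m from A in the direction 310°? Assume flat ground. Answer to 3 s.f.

65.4 m

The hole lies 70° from the dip direction, so the down-dip offset is 625 × cos 70° = 213.76 m.
Depth = down-dip offset × tan(dip) = 213.76 × tan 17° = 213.76 × 0.3057
Depth = 65.35 m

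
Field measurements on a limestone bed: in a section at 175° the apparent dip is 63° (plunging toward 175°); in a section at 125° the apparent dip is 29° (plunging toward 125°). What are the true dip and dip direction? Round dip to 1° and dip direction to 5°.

true dip 65°, dip direction 200°

The two traces are lines in the plane: v₁ = (sin 175°·cos 63°, cos 175°·cos 63°, −sin 63°), v₂ = (sin 125°·cos 29°, cos 125°·cos 29°, −sin 29°).
The plane normal is n = v₁ × v₂ ∝ (-0.228, -0.619, 0.304).
Dip δ = arctan(|n_h|/n_z) = arctan(0.660/0.304) = 65.2°.
The horizontal component of n points toward azimuth atan2(n_x, n_y) = 200°, the dip direction.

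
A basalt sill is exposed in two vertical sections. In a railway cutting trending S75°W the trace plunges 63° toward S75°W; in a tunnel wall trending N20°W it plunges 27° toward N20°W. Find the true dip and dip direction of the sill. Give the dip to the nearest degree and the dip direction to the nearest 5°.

The two traces are lines in the plane: v₁ = (sin 255°·cos 63°, cos 255°·cos 63°, −sin 63°), v₂ = (sin 340°·cos 27°, cos 340°·cos 27°, −sin 27°).
The plane normal is n = v₁ × v₂ ∝ (-0.799, -0.072, 0.403).
Dip δ = arctan(|n_h|/n_z) = arctan(0.803/0.403) = 63.3°.
Dip direction = azimuth of (n_x, n_y) = atan2(-0.799, -0.072) = 265°.

true dip 63°, dip direction 265°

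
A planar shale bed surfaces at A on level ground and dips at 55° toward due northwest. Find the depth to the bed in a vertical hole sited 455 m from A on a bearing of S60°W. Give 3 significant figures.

The hole lies 75° from the dip direction, so the down-dip offset is 455 × cos 75° = 117.76 m.
Depth = down-dip offset × tan(dip) = 117.76 × tan 55° = 117.76 × 1.4281
Depth = 168.18 m

168 m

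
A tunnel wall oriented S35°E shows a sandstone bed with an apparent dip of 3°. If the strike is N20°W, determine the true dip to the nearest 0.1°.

11.4°

β = acute angle between strike N20°W and section S35°E = 15°.
tan(true dip) = tan 3° / sin 15° = 0.2025
δ = arctan(0.2025) = 11.45°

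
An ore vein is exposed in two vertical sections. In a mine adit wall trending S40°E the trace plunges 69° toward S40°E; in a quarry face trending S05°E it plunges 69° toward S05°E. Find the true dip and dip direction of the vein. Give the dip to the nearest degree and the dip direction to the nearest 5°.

Each apparent-dip line lies in the plane. As unit vectors (x east, y north, z up), v₁ plunges 69°→S40°E and v₂ plunges 69°→S05°E.
Cross product v₁ × v₂ gives the pole to the plane: n ∝ (0.077, -0.186, 0.074).
Dip δ = arctan(|n_h|/n_z) = arctan(0.201/0.074) = 69.9°.
The horizontal component of n points toward azimuth atan2(n_x, n_y) = 157°, the dip direction.

true dip 70°, dip direction 155°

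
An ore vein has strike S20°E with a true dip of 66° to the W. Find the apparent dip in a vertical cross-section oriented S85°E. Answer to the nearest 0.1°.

63.8°

Angle between strike (S20°E) and section (S85°E): β = 65°.
tan α = tan 66° × sin 65° = 2.2460 × 0.9063 = 2.0356
apparent dip = arctan 2.0356 = 63.84°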